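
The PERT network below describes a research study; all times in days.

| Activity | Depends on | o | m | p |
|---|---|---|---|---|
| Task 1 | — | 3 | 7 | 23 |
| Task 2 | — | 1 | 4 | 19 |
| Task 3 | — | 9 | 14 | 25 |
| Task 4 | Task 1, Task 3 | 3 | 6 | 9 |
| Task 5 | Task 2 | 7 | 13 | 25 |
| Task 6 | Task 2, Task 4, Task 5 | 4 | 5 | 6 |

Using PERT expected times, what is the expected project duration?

26 days

te_Task 1 = (3 + 4·7 + 23)/6 = 54/6 = 9
te_Task 2 = (1 + 4·4 + 19)/6 = 36/6 = 6
te_Task 3 = (9 + 4·14 + 25)/6 = 90/6 = 15
te_Task 4 = (3 + 4·6 + 9)/6 = 36/6 = 6
te_Task 5 = (7 + 4·13 + 25)/6 = 84/6 = 14
te_Task 6 = (4 + 4·5 + 6)/6 = 30/6 = 5

Forward pass:
ES_Task 1 = 0; EF_Task 1 = 9
ES_Task 2 = 0; EF_Task 2 = 6
ES_Task 3 = 0; EF_Task 3 = 15
ES_Task 4 = max(EF_Task 1=9, EF_Task 3=15) = 15; EF_Task 4 = 15+6 = 21
ES_Task 5 = 6; EF_Task 5 = 6+14 = 20
ES_Task 6 = max(EF_Task 2=6, EF_Task 4=21, EF_Task 5=20) = 21; EF_Task 6 = 21+5 = 26
Expected project duration μ = 26 days. Critical path: Task 3 → Task 4 → Task 6.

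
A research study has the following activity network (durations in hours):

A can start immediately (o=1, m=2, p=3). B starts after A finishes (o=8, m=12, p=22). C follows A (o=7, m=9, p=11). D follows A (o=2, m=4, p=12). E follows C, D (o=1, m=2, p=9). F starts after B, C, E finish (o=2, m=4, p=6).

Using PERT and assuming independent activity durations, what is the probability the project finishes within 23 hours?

0.949

te_A = (1 + 4·2 + 3)/6 = 12/6 = 2; σ²_A = ((3−1)/6)² = 0.111
te_B = (8 + 4·12 + 22)/6 = 78/6 = 13; σ²_B = ((22−8)/6)² = 5.444
te_C = (7 + 4·9 + 11)/6 = 54/6 = 9; σ²_C = ((11−7)/6)² = 0.444
te_D = (2 + 4·4 + 12)/6 = 30/6 = 5; σ²_D = ((12−2)/6)² = 2.778
te_E = (1 + 4·2 + 9)/6 = 18/6 = 3; σ²_E = ((9−1)/6)² = 1.778
te_F = (2 + 4·4 + 6)/6 = 24/6 = 4; σ²_F = ((6−2)/6)² = 0.444

Forward pass:
ES_A = 0; EF_A = 2
ES_B = 2; EF_B = 2+13 = 15
ES_C = 2; EF_C = 2+9 = 11
ES_D = 2; EF_D = 2+5 = 7
ES_E = max(EF_C=11, EF_D=7) = 11; EF_E = 11+3 = 14
ES_F = max(EF_B=15, EF_C=11, EF_E=14) = 15; EF_F = 15+4 = 19
Expected project duration μ = 19 hours. Critical path: A → B → F.

Variance along critical path = 0.111 + 5.444 + 0.444 = 6.000; σ = √6.000 = 2.449 hours.
Z = (23 − 19) / 2.449 = 1.633
P(T ≤ 23) = Φ(1.633) ≈ 0.949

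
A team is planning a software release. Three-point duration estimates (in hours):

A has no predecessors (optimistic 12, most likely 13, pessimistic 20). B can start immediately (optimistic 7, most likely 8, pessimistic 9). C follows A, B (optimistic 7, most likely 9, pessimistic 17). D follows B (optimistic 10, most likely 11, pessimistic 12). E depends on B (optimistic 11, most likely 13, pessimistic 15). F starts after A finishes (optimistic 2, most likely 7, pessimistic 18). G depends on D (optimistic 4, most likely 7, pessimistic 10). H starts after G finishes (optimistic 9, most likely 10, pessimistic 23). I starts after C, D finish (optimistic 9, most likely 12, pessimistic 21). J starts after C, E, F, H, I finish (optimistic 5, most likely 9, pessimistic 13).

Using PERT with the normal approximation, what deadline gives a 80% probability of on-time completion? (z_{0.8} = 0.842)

49.4 hours

te_A = (12 + 4·13 + 20)/6 = 84/6 = 14; σ²_A = ((20−12)/6)² = 1.778
te_B = (7 + 4·8 + 9)/6 = 48/6 = 8; σ²_B = ((9−7)/6)² = 0.111
te_C = (7 + 4·9 + 17)/6 = 60/6 = 10; σ²_C = ((17−7)/6)² = 2.778
te_D = (10 + 4·11 + 12)/6 = 66/6 = 11; σ²_D = ((12−10)/6)² = 0.111
te_E = (11 + 4·13 + 15)/6 = 78/6 = 13; σ²_E = ((15−11)/6)² = 0.444
te_F = (2 + 4·7 + 18)/6 = 48/6 = 8; σ²_F = ((18−2)/6)² = 7.111
te_G = (4 + 4·7 + 10)/6 = 42/6 = 7; σ²_G = ((10−4)/6)² = 1.000
te_H = (9 + 4·10 + 23)/6 = 72/6 = 12; σ²_H = ((23−9)/6)² = 5.444
te_I = (9 + 4·12 + 21)/6 = 78/6 = 13; σ²_I = ((21−9)/6)² = 4.000
te_J = (5 + 4·9 + 13)/6 = 54/6 = 9; σ²_J = ((13−5)/6)² = 1.778

Forward pass:
ES_A = 0; EF_A = 14
ES_B = 0; EF_B = 8
ES_C = max(EF_A=14, EF_B=8) = 14; EF_C = 14+10 = 24
ES_D = 8; EF_D = 8+11 = 19
ES_E = 8; EF_E = 8+13 = 21
ES_F = 14; EF_F = 14+8 = 22
ES_G = 19; EF_G = 19+7 = 26
ES_H = 26; EF_H = 26+12 = 38
ES_I = max(EF_C=24, EF_D=19) = 24; EF_I = 24+13 = 37
ES_J = max(EF_C=24, EF_E=21, EF_F=22, EF_H=38, EF_I=37) = 38; EF_J = 38+9 = 47
Expected project duration μ = 47 hours. Critical path: B → D → G → H → J.

Variance along critical path = 0.111 + 0.111 + 1.000 + 5.444 + 1.778 = 8.444; σ = 2.906 hours.
D = μ + z·σ = 47 + 0.842·2.906 = 49.4 hours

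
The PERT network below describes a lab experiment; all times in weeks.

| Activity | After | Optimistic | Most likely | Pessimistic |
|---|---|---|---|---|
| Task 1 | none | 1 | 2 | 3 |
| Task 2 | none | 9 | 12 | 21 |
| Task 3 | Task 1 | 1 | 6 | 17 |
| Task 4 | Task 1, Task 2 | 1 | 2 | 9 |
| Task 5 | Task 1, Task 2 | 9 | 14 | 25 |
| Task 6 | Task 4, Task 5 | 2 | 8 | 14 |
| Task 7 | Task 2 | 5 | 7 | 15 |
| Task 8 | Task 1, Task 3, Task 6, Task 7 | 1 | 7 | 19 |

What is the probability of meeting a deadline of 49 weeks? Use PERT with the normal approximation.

0.846

te_Task 1 = (1 + 4·2 + 3)/6 = 12/6 = 2; σ²_Task 1 = ((3−1)/6)² = 0.111
te_Task 2 = (9 + 4·12 + 21)/6 = 78/6 = 13; σ²_Task 2 = ((21−9)/6)² = 4.000
te_Task 3 = (1 + 4·6 + 17)/6 = 42/6 = 7; σ²_Task 3 = ((17−1)/6)² = 7.111
te_Task 4 = (1 + 4·2 + 9)/6 = 18/6 = 3; σ²_Task 4 = ((9−1)/6)² = 1.778
te_Task 5 = (9 + 4·14 + 25)/6 = 90/6 = 15; σ²_Task 5 = ((25−9)/6)² = 7.111
te_Task 6 = (2 + 4·8 + 14)/6 = 48/6 = 8; σ²_Task 6 = ((14−2)/6)² = 4.000
te_Task 7 = (5 + 4·7 + 15)/6 = 48/6 = 8; σ²_Task 7 = ((15−5)/6)² = 2.778
te_Task 8 = (1 + 4·7 + 19)/6 = 48/6 = 8; σ²_Task 8 = ((19−1)/6)² = 9.000

Forward pass:
ES_Task 1 = 0; EF_Task 1 = 2
ES_Task 2 = 0; EF_Task 2 = 13
ES_Task 3 = 2; EF_Task 3 = 2+7 = 9
ES_Task 4 = max(EF_Task 1=2, EF_Task 2=13) = 13; EF_Task 4 = 13+3 = 16
ES_Task 5 = max(EF_Task 1=2, EF_Task 2=13) = 13; EF_Task 5 = 13+15 = 28
ES_Task 6 = max(EF_Task 4=16, EF_Task 5=28) = 28; EF_Task 6 = 28+8 = 36
ES_Task 7 = 13; EF_Task 7 = 13+8 = 21
ES_Task 8 = max(EF_Task 1=2, EF_Task 3=9, EF_Task 6=36, EF_Task 7=21) = 36; EF_Task 8 = 36+8 = 44
Expected project duration μ = 44 weeks. Critical path: Task 2 → Task 5 → Task 6 → Task 8.

Variance along critical path = 4.000 + 7.111 + 4.000 + 9.000 = 24.111; σ = √24.111 = 4.910 weeks.
Z = (49 − 44) / 4.910 = 1.018
P(T ≤ 49) = Φ(1.018) ≈ 0.846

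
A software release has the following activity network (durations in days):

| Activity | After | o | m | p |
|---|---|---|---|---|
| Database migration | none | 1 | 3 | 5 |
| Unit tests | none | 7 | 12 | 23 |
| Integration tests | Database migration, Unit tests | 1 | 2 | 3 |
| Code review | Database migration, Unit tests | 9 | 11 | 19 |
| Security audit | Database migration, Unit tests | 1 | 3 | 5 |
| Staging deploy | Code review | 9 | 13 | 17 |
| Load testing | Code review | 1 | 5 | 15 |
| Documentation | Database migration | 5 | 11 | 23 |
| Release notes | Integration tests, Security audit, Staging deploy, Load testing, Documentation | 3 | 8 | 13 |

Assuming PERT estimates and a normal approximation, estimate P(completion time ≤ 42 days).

te_Database migration = (1 + 4·3 + 5)/6 = 18/6 = 3; σ²_Database migration = ((5−1)/6)² = 0.444
te_Unit tests = (7 + 4·12 + 23)/6 = 78/6 = 13; σ²_Unit tests = ((23−7)/6)² = 7.111
te_Integration tests = (1 + 4·2 + 3)/6 = 12/6 = 2; σ²_Integration tests = ((3−1)/6)² = 0.111
te_Code review = (9 + 4·11 + 19)/6 = 72/6 = 12; σ²_Code review = ((19−9)/6)² = 2.778
te_Security audit = (1 + 4·3 + 5)/6 = 18/6 = 3; σ²_Security audit = ((5−1)/6)² = 0.444
te_Staging deploy = (9 + 4·13 + 17)/6 = 78/6 = 13; σ²_Staging deploy = ((17−9)/6)² = 1.778
te_Load testing = (1 + 4·5 + 15)/6 = 36/6 = 6; σ²_Load testing = ((15−1)/6)² = 5.444
te_Documentation = (5 + 4·11 + 23)/6 = 72/6 = 12; σ²_Documentation = ((23−5)/6)² = 9.000
te_Release notes = (3 + 4·8 + 13)/6 = 48/6 = 8; σ²_Release notes = ((13−3)/6)² = 2.778

Forward pass:
ES_Database migration = 0; EF_Database migration = 3
ES_Unit tests = 0; EF_Unit tests = 13
ES_Integration tests = max(EF_Database migration=3, EF_Unit tests=13) = 13; EF_Integration tests = 13+2 = 15
ES_Code review = max(EF_Database migration=3, EF_Unit tests=13) = 13; EF_Code review = 13+12 = 25
ES_Security audit = max(EF_Database migration=3, EF_Unit tests=13) = 13; EF_Security audit = 13+3 = 16
ES_Staging deploy = 25; EF_Staging deploy = 25+13 = 38
ES_Load testing = 25; EF_Load testing = 25+6 = 31
ES_Documentation = 3; EF_Documentation = 3+12 = 15
ES_Release notes = max(EF_Integration tests=15, EF_Security audit=16, EF_Staging deploy=38, EF_Load testing=31, EF_Documentation=15) = 38; EF_Release notes = 38+8 = 46
Expected project duration μ = 46 days. Critical path: Unit tests → Code review → Staging deploy → Release notes.

Variance along critical path = 7.111 + 2.778 + 1.778 + 2.778 = 14.444; σ = √14.444 = 3.801 days.
Z = (42 − 46) / 3.801 = -1.052
P(T ≤ 42) = Φ(-1.052) ≈ 0.146

0.146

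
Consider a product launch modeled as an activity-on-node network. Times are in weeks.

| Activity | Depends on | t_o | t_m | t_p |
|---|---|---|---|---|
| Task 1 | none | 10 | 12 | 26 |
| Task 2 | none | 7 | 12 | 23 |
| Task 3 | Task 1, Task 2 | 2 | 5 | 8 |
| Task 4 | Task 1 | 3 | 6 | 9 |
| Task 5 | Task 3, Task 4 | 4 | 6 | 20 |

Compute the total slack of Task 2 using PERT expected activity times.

te_Task 1 = (10 + 4·12 + 26)/6 = 84/6 = 14
te_Task 2 = (7 + 4·12 + 23)/6 = 78/6 = 13
te_Task 3 = (2 + 4·5 + 8)/6 = 30/6 = 5
te_Task 4 = (3 + 4·6 + 9)/6 = 36/6 = 6
te_Task 5 = (4 + 4·6 + 20)/6 = 48/6 = 8

Forward pass:
ES_Task 1 = 0; EF_Task 1 = 14
ES_Task 2 = 0; EF_Task 2 = 13
ES_Task 3 = max(EF_Task 1=14, EF_Task 2=13) = 14; EF_Task 3 = 14+5 = 19
ES_Task 4 = 14; EF_Task 4 = 14+6 = 20
ES_Task 5 = max(EF_Task 3=19, EF_Task 4=20) = 20; EF_Task 5 = 20+8 = 28
Expected project duration μ = 28 weeks. Critical path: Task 1 → Task 4 → Task 5.

Backward pass:
LF_Task 5 = 28; LS_Task 5 = 28−8 = 20
LF_Task 4 = LS_Task 5 = 20; LS_Task 4 = 20−6 = 14
LF_Task 3 = LS_Task 5 = 20; LS_Task 3 = 20−5 = 15
LF_Task 2 = LS_Task 3 = 15; LS_Task 2 = 15−13 = 2
LF_Task 1 = min(LS_Task 3=15, LS_Task 4=14) = 14; LS_Task 1 = 14−14 = 0
Slack_Task 2 = LS_Task 2 − ES_Task 2 = 2 − 0 = 2

2 weeks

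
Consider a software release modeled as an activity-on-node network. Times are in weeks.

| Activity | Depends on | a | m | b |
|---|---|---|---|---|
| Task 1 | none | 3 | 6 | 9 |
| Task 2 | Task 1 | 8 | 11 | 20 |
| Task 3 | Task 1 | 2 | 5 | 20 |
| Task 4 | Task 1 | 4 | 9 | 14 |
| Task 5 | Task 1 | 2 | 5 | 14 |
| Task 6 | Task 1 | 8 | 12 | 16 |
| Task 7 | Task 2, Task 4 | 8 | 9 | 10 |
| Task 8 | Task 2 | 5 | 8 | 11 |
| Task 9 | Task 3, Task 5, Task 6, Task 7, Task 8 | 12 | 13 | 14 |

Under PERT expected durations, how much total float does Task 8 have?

1 weeks

te_Task 1 = (3 + 4·6 + 9)/6 = 36/6 = 6
te_Task 2 = (8 + 4·11 + 20)/6 = 72/6 = 12
te_Task 3 = (2 + 4·5 + 20)/6 = 42/6 = 7
te_Task 4 = (4 + 4·9 + 14)/6 = 54/6 = 9
te_Task 5 = (2 + 4·5 + 14)/6 = 36/6 = 6
te_Task 6 = (8 + 4·12 + 16)/6 = 72/6 = 12
te_Task 7 = (8 + 4·9 + 10)/6 = 54/6 = 9
te_Task 8 = (5 + 4·8 + 11)/6 = 48/6 = 8
te_Task 9 = (12 + 4·13 + 14)/6 = 78/6 = 13

Forward pass:
ES_Task 1 = 0; EF_Task 1 = 6
ES_Task 2 = 6; EF_Task 2 = 6+12 = 18
ES_Task 3 = 6; EF_Task 3 = 6+7 = 13
ES_Task 4 = 6; EF_Task 4 = 6+9 = 15
ES_Task 5 = 6; EF_Task 5 = 6+6 = 12
ES_Task 6 = 6; EF_Task 6 = 6+12 = 18
ES_Task 7 = max(EF_Task 2=18, EF_Task 4=15) = 18; EF_Task 7 = 18+9 = 27
ES_Task 8 = 18; EF_Task 8 = 18+8 = 26
ES_Task 9 = max(EF_Task 3=13, EF_Task 5=12, EF_Task 6=18, EF_Task 7=27, EF_Task 8=26) = 27; EF_Task 9 = 27+13 = 40
Expected project duration μ = 40 weeks. Critical path: Task 1 → Task 2 → Task 7 → Task 9.

Backward pass:
LF_Task 9 = 40; LS_Task 9 = 40−13 = 27
LF_Task 8 = LS_Task 9 = 27; LS_Task 8 = 27−8 = 19
LF_Task 7 = LS_Task 9 = 27; LS_Task 7 = 27−9 = 18
LF_Task 6 = LS_Task 9 = 27; LS_Task 6 = 27−12 = 15
LF_Task 5 = LS_Task 9 = 27; LS_Task 5 = 27−6 = 21
LF_Task 4 = LS_Task 7 = 18; LS_Task 4 = 18−9 = 9
LF_Task 3 = LS_Task 9 = 27; LS_Task 3 = 27−7 = 20
LF_Task 2 = min(LS_Task 7=18, LS_Task 8=19) = 18; LS_Task 2 = 18−12 = 6
LF_Task 1 = min(LS_Task 2=6, LS_Task 3=20, LS_Task 4=9, LS_Task 5=21, LS_Task 6=15) = 6; LS_Task 1 = 6−6 = 0
Slack_Task 8 = LS_Task 8 − ES_Task 8 = 19 − 18 = 1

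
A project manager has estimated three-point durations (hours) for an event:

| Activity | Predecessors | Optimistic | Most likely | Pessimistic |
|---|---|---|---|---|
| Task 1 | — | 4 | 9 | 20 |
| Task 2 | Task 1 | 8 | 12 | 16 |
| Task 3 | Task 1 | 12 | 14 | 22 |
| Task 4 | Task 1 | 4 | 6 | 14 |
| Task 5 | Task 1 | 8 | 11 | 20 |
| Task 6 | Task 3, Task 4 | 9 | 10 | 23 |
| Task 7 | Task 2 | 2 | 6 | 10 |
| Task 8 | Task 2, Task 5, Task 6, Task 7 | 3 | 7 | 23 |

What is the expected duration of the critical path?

te_Task 1 = (4 + 4·9 + 20)/6 = 60/6 = 10
te_Task 2 = (8 + 4·12 + 16)/6 = 72/6 = 12
te_Task 3 = (12 + 4·14 + 22)/6 = 90/6 = 15
te_Task 4 = (4 + 4·6 + 14)/6 = 42/6 = 7
te_Task 5 = (8 + 4·11 + 20)/6 = 72/6 = 12
te_Task 6 = (9 + 4·10 + 23)/6 = 72/6 = 12
te_Task 7 = (2 + 4·6 + 10)/6 = 36/6 = 6
te_Task 8 = (3 + 4·7 + 23)/6 = 54/6 = 9

Forward pass:
ES_Task 1 = 0; EF_Task 1 = 10
ES_Task 2 = 10; EF_Task 2 = 10+12 = 22
ES_Task 3 = 10; EF_Task 3 = 10+15 = 25
ES_Task 4 = 10; EF_Task 4 = 10+7 = 17
ES_Task 5 = 10; EF_Task 5 = 10+12 = 22
ES_Task 6 = max(EF_Task 3=25, EF_Task 4=17) = 25; EF_Task 6 = 25+12 = 37
ES_Task 7 = 22; EF_Task 7 = 22+6 = 28
ES_Task 8 = max(EF_Task 2=22, EF_Task 5=22, EF_Task 6=37, EF_Task 7=28) = 37; EF_Task 8 = 37+9 = 46
Expected project duration μ = 46 hours. Critical path: Task 1 → Task 3 → Task 6 → Task 8.

46 hours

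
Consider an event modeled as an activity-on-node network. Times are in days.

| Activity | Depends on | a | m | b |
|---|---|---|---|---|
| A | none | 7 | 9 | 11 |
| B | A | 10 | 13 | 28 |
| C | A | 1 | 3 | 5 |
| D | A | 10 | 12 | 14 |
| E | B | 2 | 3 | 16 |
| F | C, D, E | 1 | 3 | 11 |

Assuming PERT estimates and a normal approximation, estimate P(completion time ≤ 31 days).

0.317

te_A = (7 + 4·9 + 11)/6 = 54/6 = 9; σ²_A = ((11−7)/6)² = 0.444
te_B = (10 + 4·13 + 28)/6 = 90/6 = 15; σ²_B = ((28−10)/6)² = 9.000
te_C = (1 + 4·3 + 5)/6 = 18/6 = 3; σ²_C = ((5−1)/6)² = 0.444
te_D = (10 + 4·12 + 14)/6 = 72/6 = 12; σ²_D = ((14−10)/6)² = 0.444
te_E = (2 + 4·3 + 16)/6 = 30/6 = 5; σ²_E = ((16−2)/6)² = 5.444
te_F = (1 + 4·3 + 11)/6 = 24/6 = 4; σ²_F = ((11−1)/6)² = 2.778

Forward pass:
ES_A = 0; EF_A = 9
ES_B = 9; EF_B = 9+15 = 24
ES_C = 9; EF_C = 9+3 = 12
ES_D = 9; EF_D = 9+12 = 21
ES_E = 24; EF_E = 24+5 = 29
ES_F = max(EF_C=12, EF_D=21, EF_E=29) = 29; EF_F = 29+4 = 33
Expected project duration μ = 33 days. Critical path: A → B → E → F.

Variance along critical path = 0.444 + 9.000 + 5.444 + 2.778 = 17.667; σ = √17.667 = 4.203 days.
Z = (31 − 33) / 4.203 = -0.476
P(T ≤ 31) = Φ(-0.476) ≈ 0.317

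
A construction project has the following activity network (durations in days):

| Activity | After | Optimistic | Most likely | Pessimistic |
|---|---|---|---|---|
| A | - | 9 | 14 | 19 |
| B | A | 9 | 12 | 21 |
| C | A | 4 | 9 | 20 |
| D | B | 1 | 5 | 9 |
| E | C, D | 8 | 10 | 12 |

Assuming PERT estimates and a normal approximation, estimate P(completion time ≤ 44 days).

0.748

te_A = (9 + 4·14 + 19)/6 = 84/6 = 14; σ²_A = ((19−9)/6)² = 2.778
te_B = (9 + 4·12 + 21)/6 = 78/6 = 13; σ²_B = ((21−9)/6)² = 4.000
te_C = (4 + 4·9 + 20)/6 = 60/6 = 10; σ²_C = ((20−4)/6)² = 7.111
te_D = (1 + 4·5 + 9)/6 = 30/6 = 5; σ²_D = ((9−1)/6)² = 1.778
te_E = (8 + 4·10 + 12)/6 = 60/6 = 10; σ²_E = ((12−8)/6)² = 0.444

Forward pass:
ES_A = 0; EF_A = 14
ES_B = 14; EF_B = 14+13 = 27
ES_C = 14; EF_C = 14+10 = 24
ES_D = 27; EF_D = 27+5 = 32
ES_E = max(EF_C=24, EF_D=32) = 32; EF_E = 32+10 = 42
Expected project duration μ = 42 days. Critical path: A → B → D → E.

Variance along critical path = 2.778 + 4.000 + 1.778 + 0.444 = 9.000; σ = √9.000 = 3.000 days.
Z = (44 − 42) / 3.000 = 0.667
P(T ≤ 44) = Φ(0.667) ≈ 0.748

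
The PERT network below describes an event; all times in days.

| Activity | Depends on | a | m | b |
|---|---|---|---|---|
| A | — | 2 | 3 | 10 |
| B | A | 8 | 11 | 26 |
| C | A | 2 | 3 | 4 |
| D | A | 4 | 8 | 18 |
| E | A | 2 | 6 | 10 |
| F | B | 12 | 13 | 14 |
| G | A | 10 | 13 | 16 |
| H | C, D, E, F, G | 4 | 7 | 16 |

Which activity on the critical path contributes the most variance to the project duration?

te_A = (2 + 4·3 + 10)/6 = 24/6 = 4; σ²_A = ((10−2)/6)² = 1.778
te_B = (8 + 4·11 + 26)/6 = 78/6 = 13; σ²_B = ((26−8)/6)² = 9.000
te_C = (2 + 4·3 + 4)/6 = 18/6 = 3; σ²_C = ((4−2)/6)² = 0.111
te_D = (4 + 4·8 + 18)/6 = 54/6 = 9; σ²_D = ((18−4)/6)² = 5.444
te_E = (2 + 4·6 + 10)/6 = 36/6 = 6; σ²_E = ((10−2)/6)² = 1.778
te_F = (12 + 4·13 + 14)/6 = 78/6 = 13; σ²_F = ((14−12)/6)² = 0.111
te_G = (10 + 4·13 + 16)/6 = 78/6 = 13; σ²_G = ((16−10)/6)² = 1.000
te_H = (4 + 4·7 + 16)/6 = 48/6 = 8; σ²_H = ((16−4)/6)² = 4.000

Forward pass:
ES_A = 0; EF_A = 4
ES_B = 4; EF_B = 4+13 = 17
ES_C = 4; EF_C = 4+3 = 7
ES_D = 4; EF_D = 4+9 = 13
ES_E = 4; EF_E = 4+6 = 10
ES_F = 17; EF_F = 17+13 = 30
ES_G = 4; EF_G = 4+13 = 17
ES_H = max(EF_C=7, EF_D=13, EF_E=10, EF_F=30, EF_G=17) = 30; EF_H = 30+8 = 38
Expected project duration μ = 38 days. Critical path: A → B → F → H.

Variances on critical path: σ²_A=1.778, σ²_B=9.000, σ²_F=0.111, σ²_H=4.000.
Largest is σ²_B = 9.000.

B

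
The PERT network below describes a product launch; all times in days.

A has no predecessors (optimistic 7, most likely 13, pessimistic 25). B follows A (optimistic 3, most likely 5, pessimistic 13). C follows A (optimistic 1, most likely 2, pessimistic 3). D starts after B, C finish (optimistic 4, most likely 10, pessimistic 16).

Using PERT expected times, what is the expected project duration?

30 days

te_A = (7 + 4·13 + 25)/6 = 84/6 = 14
te_B = (3 + 4·5 + 13)/6 = 36/6 = 6
te_C = (1 + 4·2 + 3)/6 = 12/6 = 2
te_D = (4 + 4·10 + 16)/6 = 60/6 = 10

Forward pass:
ES_A = 0; EF_A = 14
ES_B = 14; EF_B = 14+6 = 20
ES_C = 14; EF_C = 14+2 = 16
ES_D = max(EF_B=20, EF_C=16) = 20; EF_D = 20+10 = 30
Expected project duration μ = 30 days. Critical path: A → B → D.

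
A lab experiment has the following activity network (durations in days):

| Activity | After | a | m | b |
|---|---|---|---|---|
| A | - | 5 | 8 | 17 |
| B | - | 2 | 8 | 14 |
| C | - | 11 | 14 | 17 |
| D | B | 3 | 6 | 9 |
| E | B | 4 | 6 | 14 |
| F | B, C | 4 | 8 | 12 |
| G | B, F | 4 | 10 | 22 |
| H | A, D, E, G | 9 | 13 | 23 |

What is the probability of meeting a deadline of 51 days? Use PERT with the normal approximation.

te_A = (5 + 4·8 + 17)/6 = 54/6 = 9; σ²_A = ((17−5)/6)² = 4.000
te_B = (2 + 4·8 + 14)/6 = 48/6 = 8; σ²_B = ((14−2)/6)² = 4.000
te_C = (11 + 4·14 + 17)/6 = 84/6 = 14; σ²_C = ((17−11)/6)² = 1.000
te_D = (3 + 4·6 + 9)/6 = 36/6 = 6; σ²_D = ((9−3)/6)² = 1.000
te_E = (4 + 4·6 + 14)/6 = 42/6 = 7; σ²_E = ((14−4)/6)² = 2.778
te_F = (4 + 4·8 + 12)/6 = 48/6 = 8; σ²_F = ((12−4)/6)² = 1.778
te_G = (4 + 4·10 + 22)/6 = 66/6 = 11; σ²_G = ((22−4)/6)² = 9.000
te_H = (9 + 4·13 + 23)/6 = 84/6 = 14; σ²_H = ((23−9)/6)² = 5.444

Forward pass:
ES_A = 0; EF_A = 9
ES_B = 0; EF_B = 8
ES_C = 0; EF_C = 14
ES_D = 8; EF_D = 8+6 = 14
ES_E = 8; EF_E = 8+7 = 15
ES_F = max(EF_B=8, EF_C=14) = 14; EF_F = 14+8 = 22
ES_G = max(EF_B=8, EF_F=22) = 22; EF_G = 22+11 = 33
ES_H = max(EF_A=9, EF_D=14, EF_E=15, EF_G=33) = 33; EF_H = 33+14 = 47
Expected project duration μ = 47 days. Critical path: C → F → G → H.

Variance along critical path = 1.000 + 1.778 + 9.000 + 5.444 = 17.222; σ = √17.222 = 4.150 days.
Z = (51 − 47) / 4.150 = 0.964
P(T ≤ 51) = Φ(0.964) ≈ 0.832

0.832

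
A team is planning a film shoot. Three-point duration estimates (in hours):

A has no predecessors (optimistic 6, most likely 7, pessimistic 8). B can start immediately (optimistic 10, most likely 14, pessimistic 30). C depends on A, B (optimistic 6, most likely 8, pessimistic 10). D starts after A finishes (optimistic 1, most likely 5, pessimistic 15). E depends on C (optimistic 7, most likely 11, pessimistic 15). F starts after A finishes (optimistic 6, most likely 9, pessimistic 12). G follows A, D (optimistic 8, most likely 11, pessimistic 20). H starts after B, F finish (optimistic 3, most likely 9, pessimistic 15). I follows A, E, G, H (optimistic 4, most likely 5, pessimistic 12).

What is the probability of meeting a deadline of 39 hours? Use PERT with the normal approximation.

te_A = (6 + 4·7 + 8)/6 = 42/6 = 7; σ²_A = ((8−6)/6)² = 0.111
te_B = (10 + 4·14 + 30)/6 = 96/6 = 16; σ²_B = ((30−10)/6)² = 11.111
te_C = (6 + 4·8 + 10)/6 = 48/6 = 8; σ²_C = ((10−6)/6)² = 0.444
te_D = (1 + 4·5 + 15)/6 = 36/6 = 6; σ²_D = ((15−1)/6)² = 5.444
te_E = (7 + 4·11 + 15)/6 = 66/6 = 11; σ²_E = ((15−7)/6)² = 1.778
te_F = (6 + 4·9 + 12)/6 = 54/6 = 9; σ²_F = ((12−6)/6)² = 1.000
te_G = (8 + 4·11 + 20)/6 = 72/6 = 12; σ²_G = ((20−8)/6)² = 4.000
te_H = (3 + 4·9 + 15)/6 = 54/6 = 9; σ²_H = ((15−3)/6)² = 4.000
te_I = (4 + 4·5 + 12)/6 = 36/6 = 6; σ²_I = ((12−4)/6)² = 1.778

Forward pass:
ES_A = 0; EF_A = 7
ES_B = 0; EF_B = 16
ES_C = max(EF_A=7, EF_B=16) = 16; EF_C = 16+8 = 24
ES_D = 7; EF_D = 7+6 = 13
ES_E = 24; EF_E = 24+11 = 35
ES_F = 7; EF_F = 7+9 = 16
ES_G = max(EF_A=7, EF_D=13) = 13; EF_G = 13+12 = 25
ES_H = max(EF_B=16, EF_F=16) = 16; EF_H = 16+9 = 25
ES_I = max(EF_A=7, EF_E=35, EF_G=25, EF_H=25) = 35; EF_I = 35+6 = 41
Expected project duration μ = 41 hours. Critical path: B → C → E → I.

Variance along critical path = 11.111 + 0.444 + 1.778 + 1.778 = 15.111; σ = √15.111 = 3.887 hours.
Z = (39 − 41) / 3.887 = -0.514
P(T ≤ 39) = Φ(-0.514) ≈ 0.303

0.303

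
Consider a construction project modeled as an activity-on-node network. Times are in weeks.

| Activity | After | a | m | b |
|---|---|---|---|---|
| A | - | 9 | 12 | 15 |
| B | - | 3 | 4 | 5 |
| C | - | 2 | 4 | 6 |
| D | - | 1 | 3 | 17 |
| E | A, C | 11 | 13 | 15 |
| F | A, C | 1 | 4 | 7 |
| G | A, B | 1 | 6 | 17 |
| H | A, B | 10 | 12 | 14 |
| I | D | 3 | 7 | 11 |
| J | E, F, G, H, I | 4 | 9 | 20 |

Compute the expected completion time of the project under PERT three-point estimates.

te_A = (9 + 4·12 + 15)/6 = 72/6 = 12
te_B = (3 + 4·4 + 5)/6 = 24/6 = 4
te_C = (2 + 4·4 + 6)/6 = 24/6 = 4
te_D = (1 + 4·3 + 17)/6 = 30/6 = 5
te_E = (11 + 4·13 + 15)/6 = 78/6 = 13
te_F = (1 + 4·4 + 7)/6 = 24/6 = 4
te_G = (1 + 4·6 + 17)/6 = 42/6 = 7
te_H = (10 + 4·12 + 14)/6 = 72/6 = 12
te_I = (3 + 4·7 + 11)/6 = 42/6 = 7
te_J = (4 + 4·9 + 20)/6 = 60/6 = 10

Forward pass:
ES_A = 0; EF_A = 12
ES_B = 0; EF_B = 4
ES_C = 0; EF_C = 4
ES_D = 0; EF_D = 5
ES_E = max(EF_A=12, EF_C=4) = 12; EF_E = 12+13 = 25
ES_F = max(EF_A=12, EF_C=4) = 12; EF_F = 12+4 = 16
ES_G = max(EF_A=12, EF_B=4) = 12; EF_G = 12+7 = 19
ES_H = max(EF_A=12, EF_B=4) = 12; EF_H = 12+12 = 24
ES_I = 5; EF_I = 5+7 = 12
ES_J = max(EF_E=25, EF_F=16, EF_G=19, EF_H=24, EF_I=12) = 25; EF_J = 25+10 = 35
Expected project duration μ = 35 weeks. Critical path: A → E → J.

35 weeks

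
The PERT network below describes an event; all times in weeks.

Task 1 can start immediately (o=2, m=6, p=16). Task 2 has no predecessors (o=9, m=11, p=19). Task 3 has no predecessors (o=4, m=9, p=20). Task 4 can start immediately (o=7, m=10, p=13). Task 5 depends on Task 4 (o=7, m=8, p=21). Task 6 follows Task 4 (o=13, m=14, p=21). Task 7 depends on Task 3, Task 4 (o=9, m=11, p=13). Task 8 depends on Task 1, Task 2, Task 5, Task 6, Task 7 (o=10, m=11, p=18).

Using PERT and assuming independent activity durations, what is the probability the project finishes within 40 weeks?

te_Task 1 = (2 + 4·6 + 16)/6 = 42/6 = 7; σ²_Task 1 = ((16−2)/6)² = 5.444
te_Task 2 = (9 + 4·11 + 19)/6 = 72/6 = 12; σ²_Task 2 = ((19−9)/6)² = 2.778
te_Task 3 = (4 + 4·9 + 20)/6 = 60/6 = 10; σ²_Task 3 = ((20−4)/6)² = 7.111
te_Task 4 = (7 + 4·10 + 13)/6 = 60/6 = 10; σ²_Task 4 = ((13−7)/6)² = 1.000
te_Task 5 = (7 + 4·8 + 21)/6 = 60/6 = 10; σ²_Task 5 = ((21−7)/6)² = 5.444
te_Task 6 = (13 + 4·14 + 21)/6 = 90/6 = 15; σ²_Task 6 = ((21−13)/6)² = 1.778
te_Task 7 = (9 + 4·11 + 13)/6 = 66/6 = 11; σ²_Task 7 = ((13−9)/6)² = 0.444
te_Task 8 = (10 + 4·11 + 18)/6 = 72/6 = 12; σ²_Task 8 = ((18−10)/6)² = 1.778

Forward pass:
ES_Task 1 = 0; EF_Task 1 = 7
ES_Task 2 = 0; EF_Task 2 = 12
ES_Task 3 = 0; EF_Task 3 = 10
ES_Task 4 = 0; EF_Task 4 = 10
ES_Task 5 = 10; EF_Task 5 = 10+10 = 20
ES_Task 6 = 10; EF_Task 6 = 10+15 = 25
ES_Task 7 = max(EF_Task 3=10, EF_Task 4=10) = 10; EF_Task 7 = 10+11 = 21
ES_Task 8 = max(EF_Task 1=7, EF_Task 2=12, EF_Task 5=20, EF_Task 6=25, EF_Task 7=21) = 25; EF_Task 8 = 25+12 = 37
Expected project duration μ = 37 weeks. Critical path: Task 4 → Task 6 → Task 8.

Variance along critical path = 1.000 + 1.778 + 1.778 = 4.556; σ = √4.556 = 2.134 weeks.
Z = (40 − 37) / 2.134 = 1.406
P(T ≤ 40) = Φ(1.406) ≈ 0.920

0.920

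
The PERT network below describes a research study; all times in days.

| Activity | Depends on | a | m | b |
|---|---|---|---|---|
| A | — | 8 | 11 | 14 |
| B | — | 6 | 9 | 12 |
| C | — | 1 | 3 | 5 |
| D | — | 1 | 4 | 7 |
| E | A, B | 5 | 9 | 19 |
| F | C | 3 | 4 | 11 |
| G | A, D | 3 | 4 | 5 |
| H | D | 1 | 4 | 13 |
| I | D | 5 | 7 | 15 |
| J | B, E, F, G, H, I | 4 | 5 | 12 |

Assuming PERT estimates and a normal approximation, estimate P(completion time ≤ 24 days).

te_A = (8 + 4·11 + 14)/6 = 66/6 = 11; σ²_A = ((14−8)/6)² = 1.000
te_B = (6 + 4·9 + 12)/6 = 54/6 = 9; σ²_B = ((12−6)/6)² = 1.000
te_C = (1 + 4·3 + 5)/6 = 18/6 = 3; σ²_C = ((5−1)/6)² = 0.444
te_D = (1 + 4·4 + 7)/6 = 24/6 = 4; σ²_D = ((7−1)/6)² = 1.000
te_E = (5 + 4·9 + 19)/6 = 60/6 = 10; σ²_E = ((19−5)/6)² = 5.444
te_F = (3 + 4·4 + 11)/6 = 30/6 = 5; σ²_F = ((11−3)/6)² = 1.778
te_G = (3 + 4·4 + 5)/6 = 24/6 = 4; σ²_G = ((5−3)/6)² = 0.111
te_H = (1 + 4·4 + 13)/6 = 30/6 = 5; σ²_H = ((13−1)/6)² = 4.000
te_I = (5 + 4·7 + 15)/6 = 48/6 = 8; σ²_I = ((15−5)/6)² = 2.778
te_J = (4 + 4·5 + 12)/6 = 36/6 = 6; σ²_J = ((12−4)/6)² = 1.778

Forward pass:
ES_A = 0; EF_A = 11
ES_B = 0; EF_B = 9
ES_C = 0; EF_C = 3
ES_D = 0; EF_D = 4
ES_E = max(EF_A=11, EF_B=9) = 11; EF_E = 11+10 = 21
ES_F = 3; EF_F = 3+5 = 8
ES_G = max(EF_A=11, EF_D=4) = 11; EF_G = 11+4 = 15
ES_H = 4; EF_H = 4+5 = 9
ES_I = 4; EF_I = 4+8 = 12
ES_J = max(EF_B=9, EF_E=21, EF_F=8, EF_G=15, EF_H=9, EF_I=12) = 21; EF_J = 21+6 = 27
Expected project duration μ = 27 days. Critical path: A → E → J.

Variance along critical path = 1.000 + 5.444 + 1.778 = 8.222; σ = √8.222 = 2.867 days.
Z = (24 − 27) / 2.867 = -1.046
P(T ≤ 24) = Φ(-1.046) ≈ 0.148

0.148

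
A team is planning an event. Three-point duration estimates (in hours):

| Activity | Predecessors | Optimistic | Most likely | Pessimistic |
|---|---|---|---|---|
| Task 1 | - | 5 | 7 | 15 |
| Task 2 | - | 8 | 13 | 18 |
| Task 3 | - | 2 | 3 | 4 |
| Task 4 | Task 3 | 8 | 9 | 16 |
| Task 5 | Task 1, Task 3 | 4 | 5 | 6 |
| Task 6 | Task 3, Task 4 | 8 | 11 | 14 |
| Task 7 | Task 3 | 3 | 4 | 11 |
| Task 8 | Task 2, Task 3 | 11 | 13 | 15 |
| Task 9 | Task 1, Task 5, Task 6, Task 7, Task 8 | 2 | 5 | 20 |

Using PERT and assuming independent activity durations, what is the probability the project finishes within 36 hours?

te_Task 1 = (5 + 4·7 + 15)/6 = 48/6 = 8; σ²_Task 1 = ((15−5)/6)² = 2.778
te_Task 2 = (8 + 4·13 + 18)/6 = 78/6 = 13; σ²_Task 2 = ((18−8)/6)² = 2.778
te_Task 3 = (2 + 4·3 + 4)/6 = 18/6 = 3; σ²_Task 3 = ((4−2)/6)² = 0.111
te_Task 4 = (8 + 4·9 + 16)/6 = 60/6 = 10; σ²_Task 4 = ((16−8)/6)² = 1.778
te_Task 5 = (4 + 4·5 + 6)/6 = 30/6 = 5; σ²_Task 5 = ((6−4)/6)² = 0.111
te_Task 6 = (8 + 4·11 + 14)/6 = 66/6 = 11; σ²_Task 6 = ((14−8)/6)² = 1.000
te_Task 7 = (3 + 4·4 + 11)/6 = 30/6 = 5; σ²_Task 7 = ((11−3)/6)² = 1.778
te_Task 8 = (11 + 4·13 + 15)/6 = 78/6 = 13; σ²_Task 8 = ((15−11)/6)² = 0.444
te_Task 9 = (2 + 4·5 + 20)/6 = 42/6 = 7; σ²_Task 9 = ((20−2)/6)² = 9.000

Forward pass:
ES_Task 1 = 0; EF_Task 1 = 8
ES_Task 2 = 0; EF_Task 2 = 13
ES_Task 3 = 0; EF_Task 3 = 3
ES_Task 4 = 3; EF_Task 4 = 3+10 = 13
ES_Task 5 = max(EF_Task 1=8, EF_Task 3=3) = 8; EF_Task 5 = 8+5 = 13
ES_Task 6 = max(EF_Task 3=3, EF_Task 4=13) = 13; EF_Task 6 = 13+11 = 24
ES_Task 7 = 3; EF_Task 7 = 3+5 = 8
ES_Task 8 = max(EF_Task 2=13, EF_Task 3=3) = 13; EF_Task 8 = 13+13 = 26
ES_Task 9 = max(EF_Task 1=8, EF_Task 5=13, EF_Task 6=24, EF_Task 7=8, EF_Task 8=26) = 26; EF_Task 9 = 26+7 = 33
Expected project duration μ = 33 hours. Critical path: Task 2 → Task 8 → Task 9.

Variance along critical path = 2.778 + 0.444 + 9.000 = 12.222; σ = √12.222 = 3.496 hours.
Z = (36 − 33) / 3.496 = 0.858
P(T ≤ 36) = Φ(0.858) ≈ 0.805

0.805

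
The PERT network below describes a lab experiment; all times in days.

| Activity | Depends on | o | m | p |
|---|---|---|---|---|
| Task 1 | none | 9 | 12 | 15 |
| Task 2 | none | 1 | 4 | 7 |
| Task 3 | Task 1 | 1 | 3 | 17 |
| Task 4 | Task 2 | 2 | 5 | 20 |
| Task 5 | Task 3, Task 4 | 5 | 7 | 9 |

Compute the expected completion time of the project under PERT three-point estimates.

24 days

te_Task 1 = (9 + 4·12 + 15)/6 = 72/6 = 12
te_Task 2 = (1 + 4·4 + 7)/6 = 24/6 = 4
te_Task 3 = (1 + 4·3 + 17)/6 = 30/6 = 5
te_Task 4 = (2 + 4·5 + 20)/6 = 42/6 = 7
te_Task 5 = (5 + 4·7 + 9)/6 = 42/6 = 7

Forward pass:
ES_Task 1 = 0; EF_Task 1 = 12
ES_Task 2 = 0; EF_Task 2 = 4
ES_Task 3 = 12; EF_Task 3 = 12+5 = 17
ES_Task 4 = 4; EF_Task 4 = 4+7 = 11
ES_Task 5 = max(EF_Task 3=17, EF_Task 4=11) = 17; EF_Task 5 = 17+7 = 24
Expected project duration μ = 24 days. Critical path: Task 1 → Task 3 → Task 5.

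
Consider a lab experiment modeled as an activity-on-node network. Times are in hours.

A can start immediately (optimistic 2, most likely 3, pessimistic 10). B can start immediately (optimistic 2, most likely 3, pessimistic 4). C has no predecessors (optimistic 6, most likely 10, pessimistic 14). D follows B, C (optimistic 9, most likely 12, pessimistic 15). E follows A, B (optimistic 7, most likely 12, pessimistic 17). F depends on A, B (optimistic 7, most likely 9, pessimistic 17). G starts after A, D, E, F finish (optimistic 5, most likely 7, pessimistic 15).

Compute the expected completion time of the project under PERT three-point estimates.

te_A = (2 + 4·3 + 10)/6 = 24/6 = 4
te_B = (2 + 4·3 + 4)/6 = 18/6 = 3
te_C = (6 + 4·10 + 14)/6 = 60/6 = 10
te_D = (9 + 4·12 + 15)/6 = 72/6 = 12
te_E = (7 + 4·12 + 17)/6 = 72/6 = 12
te_F = (7 + 4·9 + 17)/6 = 60/6 = 10
te_G = (5 + 4·7 + 15)/6 = 48/6 = 8

Forward pass:
ES_A = 0; EF_A = 4
ES_B = 0; EF_B = 3
ES_C = 0; EF_C = 10
ES_D = max(EF_B=3, EF_C=10) = 10; EF_D = 10+12 = 22
ES_E = max(EF_A=4, EF_B=3) = 4; EF_E = 4+12 = 16
ES_F = max(EF_A=4, EF_B=3) = 4; EF_F = 4+10 = 14
ES_G = max(EF_A=4, EF_D=22, EF_E=16, EF_F=14) = 22; EF_G = 22+8 = 30
Expected project duration μ = 30 hours. Critical path: C → D → G.

30 hours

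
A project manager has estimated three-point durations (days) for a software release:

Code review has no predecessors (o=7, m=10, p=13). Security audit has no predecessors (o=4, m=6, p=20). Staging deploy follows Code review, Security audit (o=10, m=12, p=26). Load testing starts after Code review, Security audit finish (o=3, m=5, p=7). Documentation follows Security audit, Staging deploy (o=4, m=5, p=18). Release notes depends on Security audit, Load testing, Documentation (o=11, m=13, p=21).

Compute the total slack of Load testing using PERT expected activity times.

te_Code review = (7 + 4·10 + 13)/6 = 60/6 = 10
te_Security audit = (4 + 4·6 + 20)/6 = 48/6 = 8
te_Staging deploy = (10 + 4·12 + 26)/6 = 84/6 = 14
te_Load testing = (3 + 4·5 + 7)/6 = 30/6 = 5
te_Documentation = (4 + 4·5 + 18)/6 = 42/6 = 7
te_Release notes = (11 + 4·13 + 21)/6 = 84/6 = 14

Forward pass:
ES_Code review = 0; EF_Code review = 10
ES_Security audit = 0; EF_Security audit = 8
ES_Staging deploy = max(EF_Code review=10, EF_Security audit=8) = 10; EF_Staging deploy = 10+14 = 24
ES_Load testing = max(EF_Code review=10, EF_Security audit=8) = 10; EF_Load testing = 10+5 = 15
ES_Documentation = max(EF_Security audit=8, EF_Staging deploy=24) = 24; EF_Documentation = 24+7 = 31
ES_Release notes = max(EF_Security audit=8, EF_Load testing=15, EF_Documentation=31) = 31; EF_Release notes = 31+14 = 45
Expected project duration μ = 45 days. Critical path: Code review → Staging deploy → Documentation → Release notes.

Backward pass:
LF_Release notes = 45; LS_Release notes = 45−14 = 31
LF_Documentation = LS_Release notes = 31; LS_Documentation = 31−7 = 24
LF_Load testing = LS_Release notes = 31; LS_Load testing = 31−5 = 26
LF_Staging deploy = LS_Documentation = 24; LS_Staging deploy = 24−14 = 10
LF_Security audit = min(LS_Staging deploy=10, LS_Load testing=26, LS_Documentation=24, LS_Release notes=31) = 10; LS_Security audit = 10−8 = 2
LF_Code review = min(LS_Staging deploy=10, LS_Load testing=26) = 10; LS_Code review = 10−10 = 0
Slack_Load testing = LS_Load testing − ES_Load testing = 26 − 10 = 16

16 days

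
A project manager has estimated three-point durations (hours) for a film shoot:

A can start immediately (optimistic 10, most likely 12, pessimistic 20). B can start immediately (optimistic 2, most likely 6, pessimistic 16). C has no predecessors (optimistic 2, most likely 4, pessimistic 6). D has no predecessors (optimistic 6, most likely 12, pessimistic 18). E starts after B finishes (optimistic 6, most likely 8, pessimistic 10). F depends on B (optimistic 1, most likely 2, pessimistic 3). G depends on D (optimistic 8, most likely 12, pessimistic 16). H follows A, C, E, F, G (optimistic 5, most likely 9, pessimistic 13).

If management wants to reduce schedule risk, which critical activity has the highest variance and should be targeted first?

te_A = (10 + 4·12 + 20)/6 = 78/6 = 13; σ²_A = ((20−10)/6)² = 2.778
te_B = (2 + 4·6 + 16)/6 = 42/6 = 7; σ²_B = ((16−2)/6)² = 5.444
te_C = (2 + 4·4 + 6)/6 = 24/6 = 4; σ²_C = ((6−2)/6)² = 0.444
te_D = (6 + 4·12 + 18)/6 = 72/6 = 12; σ²_D = ((18−6)/6)² = 4.000
te_E = (6 + 4·8 + 10)/6 = 48/6 = 8; σ²_E = ((10−6)/6)² = 0.444
te_F = (1 + 4·2 + 3)/6 = 12/6 = 2; σ²_F = ((3−1)/6)² = 0.111
te_G = (8 + 4·12 + 16)/6 = 72/6 = 12; σ²_G = ((16−8)/6)² = 1.778
te_H = (5 + 4·9 + 13)/6 = 54/6 = 9; σ²_H = ((13−5)/6)² = 1.778

Forward pass:
ES_A = 0; EF_A = 13
ES_B = 0; EF_B = 7
ES_C = 0; EF_C = 4
ES_D = 0; EF_D = 12
ES_E = 7; EF_E = 7+8 = 15
ES_F = 7; EF_F = 7+2 = 9
ES_G = 12; EF_G = 12+12 = 24
ES_H = max(EF_A=13, EF_C=4, EF_E=15, EF_F=9, EF_G=24) = 24; EF_H = 24+9 = 33
Expected project duration μ = 33 hours. Critical path: D → G → H.

Variances on critical path: σ²_D=4.000, σ²_G=1.778, σ²_H=1.778.
Largest is σ²_D = 4.000.

D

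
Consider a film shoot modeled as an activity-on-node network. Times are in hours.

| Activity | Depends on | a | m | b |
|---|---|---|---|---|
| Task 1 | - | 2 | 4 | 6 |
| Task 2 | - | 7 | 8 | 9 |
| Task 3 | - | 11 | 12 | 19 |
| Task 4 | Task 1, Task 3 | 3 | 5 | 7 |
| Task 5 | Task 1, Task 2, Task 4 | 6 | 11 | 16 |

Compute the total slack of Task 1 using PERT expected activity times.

9 hours

te_Task 1 = (2 + 4·4 + 6)/6 = 24/6 = 4
te_Task 2 = (7 + 4·8 + 9)/6 = 48/6 = 8
te_Task 3 = (11 + 4·12 + 19)/6 = 78/6 = 13
te_Task 4 = (3 + 4·5 + 7)/6 = 30/6 = 5
te_Task 5 = (6 + 4·11 + 16)/6 = 66/6 = 11

Forward pass:
ES_Task 1 = 0; EF_Task 1 = 4
ES_Task 2 = 0; EF_Task 2 = 8
ES_Task 3 = 0; EF_Task 3 = 13
ES_Task 4 = max(EF_Task 1=4, EF_Task 3=13) = 13; EF_Task 4 = 13+5 = 18
ES_Task 5 = max(EF_Task 1=4, EF_Task 2=8, EF_Task 4=18) = 18; EF_Task 5 = 18+11 = 29
Expected project duration μ = 29 hours. Critical path: Task 3 → Task 4 → Task 5.

Backward pass:
LF_Task 5 = 29; LS_Task 5 = 29−11 = 18
LF_Task 4 = LS_Task 5 = 18; LS_Task 4 = 18−5 = 13
LF_Task 3 = LS_Task 4 = 13; LS_Task 3 = 13−13 = 0
LF_Task 2 = LS_Task 5 = 18; LS_Task 2 = 18−8 = 10
LF_Task 1 = min(LS_Task 4=13, LS_Task 5=18) = 13; LS_Task 1 = 13−4 = 9
Slack_Task 1 = LS_Task 1 − ES_Task 1 = 9 − 0 = 9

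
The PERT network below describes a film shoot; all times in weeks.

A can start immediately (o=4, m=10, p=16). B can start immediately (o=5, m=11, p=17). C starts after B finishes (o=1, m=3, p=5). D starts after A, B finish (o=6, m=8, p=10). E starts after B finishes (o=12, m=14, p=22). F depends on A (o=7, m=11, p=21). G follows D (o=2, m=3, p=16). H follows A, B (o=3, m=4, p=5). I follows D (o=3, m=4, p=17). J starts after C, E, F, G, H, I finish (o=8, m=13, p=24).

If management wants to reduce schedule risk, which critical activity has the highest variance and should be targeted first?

J

te_A = (4 + 4·10 + 16)/6 = 60/6 = 10; σ²_A = ((16−4)/6)² = 4.000
te_B = (5 + 4·11 + 17)/6 = 66/6 = 11; σ²_B = ((17−5)/6)² = 4.000
te_C = (1 + 4·3 + 5)/6 = 18/6 = 3; σ²_C = ((5−1)/6)² = 0.444
te_D = (6 + 4·8 + 10)/6 = 48/6 = 8; σ²_D = ((10−6)/6)² = 0.444
te_E = (12 + 4·14 + 22)/6 = 90/6 = 15; σ²_E = ((22−12)/6)² = 2.778
te_F = (7 + 4·11 + 21)/6 = 72/6 = 12; σ²_F = ((21−7)/6)² = 5.444
te_G = (2 + 4·3 + 16)/6 = 30/6 = 5; σ²_G = ((16−2)/6)² = 5.444
te_H = (3 + 4·4 + 5)/6 = 24/6 = 4; σ²_H = ((5−3)/6)² = 0.111
te_I = (3 + 4·4 + 17)/6 = 36/6 = 6; σ²_I = ((17−3)/6)² = 5.444
te_J = (8 + 4·13 + 24)/6 = 84/6 = 14; σ²_J = ((24−8)/6)² = 7.111

Forward pass:
ES_A = 0; EF_A = 10
ES_B = 0; EF_B = 11
ES_C = 11; EF_C = 11+3 = 14
ES_D = max(EF_A=10, EF_B=11) = 11; EF_D = 11+8 = 19
ES_E = 11; EF_E = 11+15 = 26
ES_F = 10; EF_F = 10+12 = 22
ES_G = 19; EF_G = 19+5 = 24
ES_H = max(EF_A=10, EF_B=11) = 11; EF_H = 11+4 = 15
ES_I = 19; EF_I = 19+6 = 25
ES_J = max(EF_C=14, EF_E=26, EF_F=22, EF_G=24, EF_H=15, EF_I=25) = 26; EF_J = 26+14 = 40
Expected project duration μ = 40 weeks. Critical path: B → E → J.

Variances on critical path: σ²_B=4.000, σ²_E=2.778, σ²_J=7.111.
Largest is σ²_J = 7.111.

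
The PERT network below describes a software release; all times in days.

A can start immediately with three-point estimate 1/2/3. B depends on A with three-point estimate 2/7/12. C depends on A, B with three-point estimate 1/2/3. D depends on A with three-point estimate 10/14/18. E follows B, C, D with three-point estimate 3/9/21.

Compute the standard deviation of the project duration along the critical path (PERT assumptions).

te_A = (1 + 4·2 + 3)/6 = 12/6 = 2; σ²_A = ((3−1)/6)² = 0.111
te_B = (2 + 4·7 + 12)/6 = 42/6 = 7; σ²_B = ((12−2)/6)² = 2.778
te_C = (1 + 4·2 + 3)/6 = 12/6 = 2; σ²_C = ((3−1)/6)² = 0.111
te_D = (10 + 4·14 + 18)/6 = 84/6 = 14; σ²_D = ((18−10)/6)² = 1.778
te_E = (3 + 4·9 + 21)/6 = 60/6 = 10; σ²_E = ((21−3)/6)² = 9.000

Forward pass:
ES_A = 0; EF_A = 2
ES_B = 2; EF_B = 2+7 = 9
ES_C = max(EF_A=2, EF_B=9) = 9; EF_C = 9+2 = 11
ES_D = 2; EF_D = 2+14 = 16
ES_E = max(EF_B=9, EF_C=11, EF_D=16) = 16; EF_E = 16+10 = 26
Expected project duration μ = 26 days. Critical path: A → D → E.

Variance along critical path = 0.111 + 1.778 + 9.000 = 10.889
σ = √10.889 = 3.300 days

3.30 days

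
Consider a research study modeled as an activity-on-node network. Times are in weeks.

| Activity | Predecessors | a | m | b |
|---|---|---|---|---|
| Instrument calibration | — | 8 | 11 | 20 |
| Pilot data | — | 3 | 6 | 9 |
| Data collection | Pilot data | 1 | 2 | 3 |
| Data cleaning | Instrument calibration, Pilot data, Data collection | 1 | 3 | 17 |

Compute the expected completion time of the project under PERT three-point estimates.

17 weeks

te_Instrument calibration = (8 + 4·11 + 20)/6 = 72/6 = 12
te_Pilot data = (3 + 4·6 + 9)/6 = 36/6 = 6
te_Data collection = (1 + 4·2 + 3)/6 = 12/6 = 2
te_Data cleaning = (1 + 4·3 + 17)/6 = 30/6 = 5

Forward pass:
ES_Instrument calibration = 0; EF_Instrument calibration = 12
ES_Pilot data = 0; EF_Pilot data = 6
ES_Data collection = 6; EF_Data collection = 6+2 = 8
ES_Data cleaning = max(EF_Instrument calibration=12, EF_Pilot data=6, EF_Data collection=8) = 12; EF_Data cleaning = 12+5 = 17
Expected project duration μ = 17 weeks. Critical path: Instrument calibration → Data cleaning.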